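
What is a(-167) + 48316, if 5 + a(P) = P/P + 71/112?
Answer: 5411015/112 ≈ 48313.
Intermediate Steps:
a(P) = -377/112 (a(P) = -5 + (P/P + 71/112) = -5 + (1 + 71*(1/112)) = -5 + (1 + 71/112) = -5 + 183/112 = -377/112)
a(-167) + 48316 = -377/112 + 48316 = 5411015/112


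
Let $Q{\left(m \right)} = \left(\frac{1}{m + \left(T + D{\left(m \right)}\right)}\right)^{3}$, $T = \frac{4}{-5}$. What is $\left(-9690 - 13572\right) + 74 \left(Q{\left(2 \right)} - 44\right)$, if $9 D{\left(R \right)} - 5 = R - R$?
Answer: $- \frac{13067664952}{493039} \approx -26504.0$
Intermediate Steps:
$D{\left(R \right)} = \frac{5}{9}$ ($D{\left(R \right)} = \frac{5}{9} + \frac{R - R}{9} = \frac{5}{9} + \frac{1}{9} \cdot 0 = \frac{5}{9} + 0 = \frac{5}{9}$)
$T = - \frac{4}{5}$ ($T = 4 \left(- \frac{1}{5}\right) = - \frac{4}{5} \approx -0.8$)
$Q{\left(m \right)} = \frac{1}{\left(- \frac{11}{45} + m\right)^{3}}$ ($Q{\left(m \right)} = \left(\frac{1}{m + \left(- \frac{4}{5} + \frac{5}{9}\right)}\right)^{3} = \left(\frac{1}{m - \frac{11}{45}}\right)^{3} = \left(\frac{1}{- \frac{11}{45} + m}\right)^{3} = \frac{1}{\left(- \frac{11}{45} + m\right)^{3}}$)
$\left(-9690 - 13572\right) + 74 \left(Q{\left(2 \right)} - 44\right) = \left(-9690 - 13572\right) + 74 \left(\frac{91125}{\left(-11 + 45 \cdot 2\right)^{3}} - 44\right) = \left(-9690 - 13572\right) + 74 \left(\frac{91125}{\left(-11 + 90\right)^{3}} - 44\right) = -23262 + 74 \left(\frac{91125}{493039} - 44\right) = -23262 + 74 \left(- \frac{21602591}{493039}\right) = -23262 - \frac{1598591734}{493039} = - \frac{13067664952}{493039}$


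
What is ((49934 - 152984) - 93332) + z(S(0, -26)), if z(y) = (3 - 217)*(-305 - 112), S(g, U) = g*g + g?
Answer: -107144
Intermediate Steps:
S(g, U) = g + g**2 (S(g, U) = g**2 + g = g + g**2)
z(y) = 89238 (z(y) = -214*(-417) = 89238)
((49934 - 152984) - 93332) + z(S(0, -26)) = ((49934 - 152984) - 93332) + 89238 = (-103050 - 93332) + 89238 = -196382 + 89238 = -107144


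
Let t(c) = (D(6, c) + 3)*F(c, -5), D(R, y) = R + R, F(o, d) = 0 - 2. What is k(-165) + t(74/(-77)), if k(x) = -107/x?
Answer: -4843/165 ≈ -29.352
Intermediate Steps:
F(o, d) = -2
D(R, y) = 2*R
t(c) = -30 (t(c) = (2*6 + 3)*(-2) = (12 + 3)*(-2) = 15*(-2) = -30)
k(-165) + t(74/(-77)) = -107/(-165) - 30 = -107*(-1/165) - 30 = 107/165 - 30 = -4843/165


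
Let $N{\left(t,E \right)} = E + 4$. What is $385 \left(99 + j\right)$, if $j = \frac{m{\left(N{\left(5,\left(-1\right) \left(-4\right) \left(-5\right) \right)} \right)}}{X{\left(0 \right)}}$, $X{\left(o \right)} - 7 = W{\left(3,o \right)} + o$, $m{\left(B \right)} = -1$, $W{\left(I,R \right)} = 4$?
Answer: $38080$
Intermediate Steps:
$N{\left(t,E \right)} = 4 + E$
$X{\left(o \right)} = 11 + o$ ($X{\left(o \right)} = 7 + \left(4 + o\right) = 11 + o$)
$j = - \frac{1}{11}$ ($j = - \frac{1}{11 + 0} = - \frac{1}{11} \approx -0.090909$)
$385 \left(99 + j\right) = 385 \left(99 - \frac{1}{11}\right) = 385 \cdot \frac{1088}{11} = 38080$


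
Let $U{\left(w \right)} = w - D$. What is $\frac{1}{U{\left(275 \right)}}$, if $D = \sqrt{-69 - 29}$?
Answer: $\frac{275}{75723} + \frac{7 i \sqrt{2}}{75723} \approx 0.0036317 + 0.00013073 i$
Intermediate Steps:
$D = 7 i \sqrt{2}$ ($D = \sqrt{-98} = 7 i \sqrt{2} \approx 9.8995 i$)
$U{\left(w \right)} = w - 7 i \sqrt{2}$
$\frac{1}{U{\left(275 \right)}} = \frac{1}{275 - 7 i \sqrt{2}}$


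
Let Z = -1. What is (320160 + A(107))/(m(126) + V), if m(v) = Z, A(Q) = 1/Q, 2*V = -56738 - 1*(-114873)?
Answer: 68514242/6220231 ≈ 11.015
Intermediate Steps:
V = 58135/2 (V = (-56738 - 1*(-114873))/2 = (-56738 + 114873)/2 = (1/2)*58135 = 58135/2 ≈ 29068.)
m(v) = -1
(320160 + A(107))/(m(126) + V) = (320160 + 1/107)/(-1 + 58135/2) = (320160 + 1/107)/(58133/2) = (34257121/107)*(2/58133) = 68514242/6220231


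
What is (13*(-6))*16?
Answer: -1248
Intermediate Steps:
(13*(-6))*16 = -78*16 = -1248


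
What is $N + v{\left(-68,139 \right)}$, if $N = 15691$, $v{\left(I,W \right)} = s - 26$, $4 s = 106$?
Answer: $\frac{31383}{2} \approx 15692.0$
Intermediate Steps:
$s = \frac{53}{2}$ ($s = \frac{1}{4} \cdot 106 = \frac{53}{2} \approx 26.5$)
$v{\left(I,W \right)} = \frac{1}{2}$ ($v{\left(I,W \right)} = \frac{53}{2} - 26 = \frac{1}{2}$)
$N + v{\left(-68,139 \right)} = 15691 + \frac{1}{2} = \frac{31383}{2}$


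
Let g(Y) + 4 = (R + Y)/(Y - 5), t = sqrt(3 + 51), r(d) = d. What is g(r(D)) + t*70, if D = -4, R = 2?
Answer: -34/9 + 210*sqrt(6) ≈ 510.62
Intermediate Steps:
t = 3*sqrt(6) (t = sqrt(54) = 3*sqrt(6) ≈ 7.3485)
g(Y) = -4 + (2 + Y)/(-5 + Y) (g(Y) = -4 + (2 + Y)/(Y - 5) = -4 + (2 + Y)/(-5 + Y))
g(r(D)) + t*70 = (22 - 3*(-4))/(-5 - 4) + (3*sqrt(6))*70 = (22 + 12)/(-9) + 210*sqrt(6) = -1/9*34 + 210*sqrt(6) = -34/9 + 210*sqrt(6)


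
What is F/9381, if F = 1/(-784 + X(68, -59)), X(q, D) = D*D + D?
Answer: 1/24747078 ≈ 4.0409e-8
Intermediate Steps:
X(q, D) = D + D² (X(q, D) = D² + D = D + D²)
F = 1/2638 (F = 1/(-784 - 59*(1 - 59)) = 1/(-784 - 59*(-58)) = 1/(-784 + 3422) = 1/2638 ≈ 0.00037907)
F/9381 = (1/2638)/9381 = (1/2638)*(1/9381) = 1/24747078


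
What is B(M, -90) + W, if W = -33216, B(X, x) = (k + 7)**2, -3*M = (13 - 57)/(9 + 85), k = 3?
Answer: -33116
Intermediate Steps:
M = 22/141 (M = -(13 - 57)/(3*(9 + 85)) = -(-44)/(3*94) = -1/3*(-22/47) = 22/141 ≈ 0.15603)
B(X, x) = 100 (B(X, x) = (3 + 7)**2 = 10**2 = 100)
B(M, -90) + W = 100 - 33216 = -33116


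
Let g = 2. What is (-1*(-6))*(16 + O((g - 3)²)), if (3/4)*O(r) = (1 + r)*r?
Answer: 112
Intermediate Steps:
O(r) = 4*r*(1 + r)/3 (O(r) = 4*((1 + r)*r)/3 = 4*(r*(1 + r))/3 = 4*r*(1 + r)/3)
(-1*(-6))*(16 + O((g - 3)²)) = (-1*(-6))*(16 + 4*(2 - 3)²*(1 + (2 - 3)²)/3) = 6*(16 + (4/3)*(-1)²*(1 + (-1)²)) = 6*(16 + (4/3)*1*(1 + 1)) = 6*(16 + (4/3)*1*2) = 6*(16 + 8/3) = 6*(56/3) = 112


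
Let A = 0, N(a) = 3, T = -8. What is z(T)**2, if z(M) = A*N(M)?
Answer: 0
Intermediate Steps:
z(M) = 0 (z(M) = 0*3 = 0)
z(T)**2 = 0**2 = 0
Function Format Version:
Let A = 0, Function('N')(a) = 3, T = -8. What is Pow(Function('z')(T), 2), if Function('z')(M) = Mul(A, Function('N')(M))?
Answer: 0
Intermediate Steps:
Function('z')(M) = 0 (Function('z')(M) = Mul(0, 3) = 0)
Pow(Function('z')(T), 2) = Pow(0, 2) = 0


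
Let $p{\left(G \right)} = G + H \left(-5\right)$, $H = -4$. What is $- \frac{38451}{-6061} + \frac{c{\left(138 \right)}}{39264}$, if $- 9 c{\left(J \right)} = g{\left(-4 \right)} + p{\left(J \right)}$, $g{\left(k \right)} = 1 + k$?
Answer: $\frac{13586721121}{2141811936} \approx 6.3436$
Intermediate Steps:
$p{\left(G \right)} = 20 + G$ ($p{\left(G \right)} = G - -20 = G + 20 = 20 + G$)
$c{\left(J \right)} = - \frac{17}{9} - \frac{J}{9}$ ($c{\left(J \right)} = - \frac{\left(1 - 4\right) + \left(20 + J\right)}{9} = - \frac{-3 + \left(20 + J\right)}{9} = - \frac{17 + J}{9} = - \frac{17}{9} - \frac{J}{9}$)
$- \frac{38451}{-6061} + \frac{c{\left(138 \right)}}{39264} = - \frac{38451}{-6061} + \frac{- \frac{17}{9} - \frac{46}{3}}{39264} = \left(-38451\right) \left(- \frac{1}{6061}\right) + \left(- \frac{17}{9} - \frac{46}{3}\right) \frac{1}{39264} = \frac{38451}{6061} - \frac{155}{353376} = \frac{13586721121}{2141811936}$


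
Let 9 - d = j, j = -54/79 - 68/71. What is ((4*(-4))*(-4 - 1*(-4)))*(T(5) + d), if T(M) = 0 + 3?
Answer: 0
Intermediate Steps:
T(M) = 3
j = -9206/5609 (j = -54*1/79 - 68*1/71 = -54/79 - 68/71 = -9206/5609 ≈ -1.6413)
d = 59687/5609 (d = 9 - 1*(-9206/5609) = 9 + 9206/5609 = 59687/5609 ≈ 10.641)
((4*(-4))*(-4 - 1*(-4)))*(T(5) + d) = ((4*(-4))*(-4 - 1*(-4)))*(3 + 59687/5609) = -16*(-4 + 4)*(76514/5609) = -16*0*(76514/5609) = 0*(76514/5609) = 0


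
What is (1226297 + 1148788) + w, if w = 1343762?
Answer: 3718847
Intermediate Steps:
(1226297 + 1148788) + w = (1226297 + 1148788) + 1343762 = 2375085 + 1343762 = 3718847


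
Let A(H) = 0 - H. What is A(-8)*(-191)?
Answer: -1528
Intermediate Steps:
A(H) = -H
A(-8)*(-191) = -1*(-8)*(-191) = 8*(-191) = -1528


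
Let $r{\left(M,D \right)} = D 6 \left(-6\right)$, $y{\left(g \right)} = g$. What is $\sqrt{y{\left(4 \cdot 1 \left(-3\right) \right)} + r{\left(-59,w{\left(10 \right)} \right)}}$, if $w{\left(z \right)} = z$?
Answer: $2 i \sqrt{93} \approx 19.287 i$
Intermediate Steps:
$r{\left(M,D \right)} = - 36 D$ ($r{\left(M,D \right)} = 6 D \left(-6\right) = - 36 D$)
$\sqrt{y{\left(4 \cdot 1 \left(-3\right) \right)} + r{\left(-59,w{\left(10 \right)} \right)}} = \sqrt{4 \cdot 1 \left(-3\right) - 360} = \sqrt{4 \left(-3\right) - 360} = \sqrt{-12 - 360} = \sqrt{-372} = 2 i \sqrt{93}$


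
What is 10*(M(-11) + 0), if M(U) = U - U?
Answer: 0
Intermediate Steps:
M(U) = 0
10*(M(-11) + 0) = 10*(0 + 0) = 10*0 = 0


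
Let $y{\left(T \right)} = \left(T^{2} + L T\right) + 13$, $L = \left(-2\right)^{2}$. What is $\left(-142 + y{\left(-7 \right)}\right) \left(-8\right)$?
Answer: $864$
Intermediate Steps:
$L = 4$
$y{\left(T \right)} = 13 + T^{2} + 4 T$ ($y{\left(T \right)} = \left(T^{2} + 4 T\right) + 13 = 13 + T^{2} + 4 T$)
$\left(-142 + y{\left(-7 \right)}\right) \left(-8\right) = \left(-142 + \left(13 + \left(-7\right)^{2} + 4 \left(-7\right)\right)\right) \left(-8\right) = \left(-142 + \left(13 + 49 - 28\right)\right) \left(-8\right) = \left(-142 + 34\right) \left(-8\right) = \left(-108\right) \left(-8\right) = 864$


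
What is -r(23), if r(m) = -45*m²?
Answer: 23805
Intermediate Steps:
-r(23) = -(-45)*23² = -(-45)*529 = -1*(-23805) = 23805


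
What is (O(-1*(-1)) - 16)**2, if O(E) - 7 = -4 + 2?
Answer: 121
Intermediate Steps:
O(E) = 5 (O(E) = 7 + (-4 + 2) = 7 - 2 = 5)
(O(-1*(-1)) - 16)**2 = (5 - 16)**2 = (-11)**2 = 121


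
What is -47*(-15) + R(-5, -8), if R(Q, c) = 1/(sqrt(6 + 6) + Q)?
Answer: 9160/13 - 2*sqrt(3)/13 ≈ 704.35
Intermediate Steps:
R(Q, c) = 1/(Q + 2*sqrt(3)) (R(Q, c) = 1/(sqrt(12) + Q) = 1/(2*sqrt(3) + Q) = 1/(Q + 2*sqrt(3)))
-47*(-15) + R(-5, -8) = -47*(-15) + 1/(-5 + 2*sqrt(3)) = 705 + 1/(-5 + 2*sqrt(3))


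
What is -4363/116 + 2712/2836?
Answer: -3014719/82244 ≈ -36.656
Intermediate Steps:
-4363/116 + 2712/2836 = -4363*1/116 + 2712*(1/2836) = -4363/116 + 678/709 = -3014719/82244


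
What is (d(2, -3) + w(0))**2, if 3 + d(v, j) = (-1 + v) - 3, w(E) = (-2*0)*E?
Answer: 25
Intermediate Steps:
w(E) = 0 (w(E) = 0*E = 0)
d(v, j) = -7 + v (d(v, j) = -3 + ((-1 + v) - 3) = -3 + (-4 + v) = -7 + v)
(d(2, -3) + w(0))**2 = ((-7 + 2) + 0)**2 = (-5 + 0)**2 = (-5)**2 = 25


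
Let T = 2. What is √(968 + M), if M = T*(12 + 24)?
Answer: 4*√65 ≈ 32.249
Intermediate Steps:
M = 72 (M = 2*(12 + 24) = 2*36 = 72)
√(968 + M) = √(968 + 72) = √1040 = 4*√65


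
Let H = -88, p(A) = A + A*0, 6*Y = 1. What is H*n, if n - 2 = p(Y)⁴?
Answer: -28523/162 ≈ -176.07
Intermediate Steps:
Y = ⅙ (Y = (⅙)*1 = ⅙ ≈ 0.16667)
p(A) = A (p(A) = A + 0 = A)
n = 2593/1296 (n = 2 + (⅙)⁴ = 2 + 1/1296 = 2593/1296 ≈ 2.0008)
H*n = -88*2593/1296 = -28523/162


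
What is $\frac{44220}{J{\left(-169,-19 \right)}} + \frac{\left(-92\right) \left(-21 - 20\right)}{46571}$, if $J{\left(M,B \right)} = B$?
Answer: $- \frac{2059297952}{884849} \approx -2327.3$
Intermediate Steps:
$\frac{44220}{J{\left(-169,-19 \right)}} + \frac{\left(-92\right) \left(-21 - 20\right)}{46571} = \frac{44220}{-19} + \frac{\left(-92\right) \left(-21 - 20\right)}{46571} = 44220 \left(- \frac{1}{19}\right) + \left(-92\right) \left(-41\right) \frac{1}{46571} = - \frac{44220}{19} + 3772 \cdot \frac{1}{46571} = - \frac{44220}{19} + \frac{3772}{46571} = - \frac{2059297952}{884849}$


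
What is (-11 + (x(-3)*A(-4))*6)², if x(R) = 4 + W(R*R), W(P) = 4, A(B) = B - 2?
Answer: 89401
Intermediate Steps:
A(B) = -2 + B
x(R) = 8 (x(R) = 4 + 4 = 8)
(-11 + (x(-3)*A(-4))*6)² = (-11 + (8*(-2 - 4))*6)² = (-11 + (8*(-6))*6)² = (-11 - 48*6)² = (-11 - 288)² = (-299)² = 89401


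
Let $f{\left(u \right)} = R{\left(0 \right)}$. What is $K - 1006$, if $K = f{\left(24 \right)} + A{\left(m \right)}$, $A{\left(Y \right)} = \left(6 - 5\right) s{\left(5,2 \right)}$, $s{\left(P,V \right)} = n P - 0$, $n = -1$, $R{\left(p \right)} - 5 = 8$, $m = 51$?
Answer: $-998$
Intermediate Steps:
$R{\left(p \right)} = 13$ ($R{\left(p \right)} = 5 + 8 = 13$)
$s{\left(P,V \right)} = - P$ ($s{\left(P,V \right)} = - P - 0 = - P + \left(-5 + 5\right) = - P + 0 = - P$)
$f{\left(u \right)} = 13$
$A{\left(Y \right)} = -5$ ($A{\left(Y \right)} = \left(6 - 5\right) \left(\left(-1\right) 5\right) = 1 \left(-5\right) = -5$)
$K = 8$ ($K = 13 - 5 = 8$)
$K - 1006 = 8 - 1006 = -998$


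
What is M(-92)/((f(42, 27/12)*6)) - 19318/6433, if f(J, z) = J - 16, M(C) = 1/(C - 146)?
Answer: -102463591/34120632 ≈ -3.0030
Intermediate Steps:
M(C) = 1/(-146 + C)
f(J, z) = -16 + J
M(-92)/((f(42, 27/12)*6)) - 19318/6433 = 1/((-146 - 92)*(((-16 + 42)*6))) - 19318/6433 = 1/((-238)*((26*6))) - 19318*1/6433 = -1/238/156 - 19318/6433 = -1/238*1/156 - 19318/6433 = -1/37128 - 19318/6433 = -102463591/34120632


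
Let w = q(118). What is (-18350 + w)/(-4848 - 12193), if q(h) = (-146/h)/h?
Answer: 127752773/118639442 ≈ 1.0768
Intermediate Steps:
q(h) = -146/h²
w = -73/6962 (w = -146/118² = -146*1/13924 = -73/6962 ≈ -0.010486)
(-18350 + w)/(-4848 - 12193) = (-18350 - 73/6962)/(-4848 - 12193) = -127752773/6962/(-17041) = -127752773/6962*(-1/17041) = 127752773/118639442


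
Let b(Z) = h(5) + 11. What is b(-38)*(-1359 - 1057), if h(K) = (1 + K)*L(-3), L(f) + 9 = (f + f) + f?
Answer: 234352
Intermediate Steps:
L(f) = -9 + 3*f (L(f) = -9 + ((f + f) + f) = -9 + (2*f + f) = -9 + 3*f)
h(K) = -18 - 18*K (h(K) = (1 + K)*(-9 + 3*(-3)) = (1 + K)*(-9 - 9) = (1 + K)*(-18) = -18 - 18*K)
b(Z) = -97 (b(Z) = (-18 - 18*5) + 11 = (-18 - 90) + 11 = -108 + 11 = -97)
b(-38)*(-1359 - 1057) = -97*(-1359 - 1057) = -97*(-2416) = 234352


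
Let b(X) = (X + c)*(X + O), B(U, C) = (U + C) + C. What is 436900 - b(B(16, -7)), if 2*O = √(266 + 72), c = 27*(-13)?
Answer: 437598 + 4537*√2/2 ≈ 4.4081e+5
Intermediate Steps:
c = -351
B(U, C) = U + 2*C (B(U, C) = (C + U) + C = U + 2*C)
O = 13*√2/2 (O = √(266 + 72)/2 = √338/2 = (13*√2)/2 = 13*√2/2 ≈ 9.1924)
b(X) = (-351 + X)*(X + 13*√2/2) (b(X) = (X - 351)*(X + 13*√2/2) = (-351 + X)*(X + 13*√2/2))
436900 - b(B(16, -7)) = 436900 - ((16 + 2*(-7))² - 351*(16 + 2*(-7)) - 4563*√2/2 + 13*(16 + 2*(-7))*√2/2) = 436900 - ((16 - 14)² - 351*(16 - 14) - 4563*√2/2 + 13*(16 - 14)*√2/2) = 436900 - (2² - 351*2 - 4563*√2/2 + (13/2)*2*√2) = 436900 - (4 - 702 - 4563*√2/2 + 13*√2) = 436900 - (-698 - 4537*√2/2) = 436900 + (698 + 4537*√2/2) = 437598 + 4537*√2/2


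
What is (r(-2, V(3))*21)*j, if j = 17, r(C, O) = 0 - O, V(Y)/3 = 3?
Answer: -3213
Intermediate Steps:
V(Y) = 9 (V(Y) = 3*3 = 9)
r(C, O) = -O
(r(-2, V(3))*21)*j = (-1*9*21)*17 = -9*21*17 = -189*17 = -3213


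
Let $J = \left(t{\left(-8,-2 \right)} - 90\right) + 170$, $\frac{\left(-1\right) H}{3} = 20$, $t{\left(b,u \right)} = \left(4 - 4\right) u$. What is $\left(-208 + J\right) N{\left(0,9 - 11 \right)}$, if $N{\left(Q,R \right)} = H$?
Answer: $7680$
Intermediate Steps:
$t{\left(b,u \right)} = 0$ ($t{\left(b,u \right)} = 0 u = 0$)
$H = -60$ ($H = \left(-3\right) 20 = -60$)
$N{\left(Q,R \right)} = -60$
$J = 80$ ($J = \left(0 - 90\right) + 170 = -90 + 170 = 80$)
$\left(-208 + J\right) N{\left(0,9 - 11 \right)} = \left(-208 + 80\right) \left(-60\right) = \left(-128\right) \left(-60\right) = 7680$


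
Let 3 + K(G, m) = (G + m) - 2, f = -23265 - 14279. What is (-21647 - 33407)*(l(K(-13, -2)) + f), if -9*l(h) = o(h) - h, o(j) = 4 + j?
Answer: 18602746600/9 ≈ 2.0670e+9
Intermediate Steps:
f = -37544
K(G, m) = -5 + G + m (K(G, m) = -3 + ((G + m) - 2) = -3 + (-2 + G + m) = -5 + G + m)
l(h) = -4/9 (l(h) = -((4 + h) - h)/9 = -⅑*4 = -4/9)
(-21647 - 33407)*(l(K(-13, -2)) + f) = (-21647 - 33407)*(-4/9 - 37544) = -55054*(-337900/9) = 18602746600/9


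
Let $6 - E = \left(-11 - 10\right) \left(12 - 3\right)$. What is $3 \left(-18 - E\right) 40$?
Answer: $-25560$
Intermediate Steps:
$E = 195$ ($E = 6 - \left(-11 - 10\right) \left(12 - 3\right) = 6 - \left(-21\right) 9 = 6 - -189 = 6 + 189 = 195$)
$3 \left(-18 - E\right) 40 = 3 \left(-18 - 195\right) 40 = 3 \left(-213\right) 40 = \left(-639\right) 40 = -25560$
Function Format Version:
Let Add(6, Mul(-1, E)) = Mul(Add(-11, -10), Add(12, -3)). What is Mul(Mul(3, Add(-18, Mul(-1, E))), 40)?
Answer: -25560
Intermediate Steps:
E = 195 (E = Add(6, Mul(-1, Mul(Add(-11, -10), Add(12, -3)))) = Add(6, Mul(-1, Mul(-21, 9))) = Add(6, Mul(-1, -189)) = Add(6, 189) = 195)
Mul(Mul(3, Add(-18, Mul(-1, E))), 40) = Mul(Mul(3, Add(-18, Mul(-1, 195))), 40) = Mul(Mul(3, Add(-18, -195)), 40) = Mul(Mul(3, -213), 40) = Mul(-639, 40) = -25560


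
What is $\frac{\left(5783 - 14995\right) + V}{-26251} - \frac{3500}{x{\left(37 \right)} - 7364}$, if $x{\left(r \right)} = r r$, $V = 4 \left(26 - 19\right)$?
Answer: $\frac{29387316}{31474949} \approx 0.93367$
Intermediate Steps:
$V = 28$ ($V = 4 \cdot 7 = 28$)
$x{\left(r \right)} = r^{2}$
$\frac{\left(5783 - 14995\right) + V}{-26251} - \frac{3500}{x{\left(37 \right)} - 7364} = \frac{\left(5783 - 14995\right) + 28}{-26251} - \frac{3500}{37^{2} - 7364} = \left(-9212 + 28\right) \left(- \frac{1}{26251}\right) - \frac{3500}{1369 - 7364} = \left(-9184\right) \left(- \frac{1}{26251}\right) - \frac{3500}{-5995} = \frac{9184}{26251} - - \frac{700}{1199} = \frac{9184}{26251} + \frac{700}{1199} = \frac{29387316}{31474949}$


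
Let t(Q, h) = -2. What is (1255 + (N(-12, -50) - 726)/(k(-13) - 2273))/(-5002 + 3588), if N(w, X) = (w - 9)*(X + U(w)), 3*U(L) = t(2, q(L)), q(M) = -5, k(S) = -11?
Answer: -1433041/1614788 ≈ -0.88745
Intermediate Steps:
U(L) = -⅔ (U(L) = (⅓)*(-2) = -⅔)
N(w, X) = (-9 + w)*(-⅔ + X) (N(w, X) = (w - 9)*(X - ⅔) = (-9 + w)*(-⅔ + X))
(1255 + (N(-12, -50) - 726)/(k(-13) - 2273))/(-5002 + 3588) = (1255 + ((6 - 9*(-50) - ⅔*(-12) - 50*(-12)) - 726)/(-11 - 2273))/(-5002 + 3588) = (1255 + ((6 + 450 + 8 + 600) - 726)/(-2284))/(-1414) = (1255 + (1064 - 726)*(-1/2284))*(-1/1414) = (1255 + 338*(-1/2284))*(-1/1414) = (1255 - 169/1142)*(-1/1414) = (1433041/1142)*(-1/1414) = -1433041/1614788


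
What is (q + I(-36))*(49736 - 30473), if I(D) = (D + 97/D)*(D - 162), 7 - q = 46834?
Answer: -1508890053/2 ≈ -7.5445e+8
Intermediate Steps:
q = -46827 (q = 7 - 1*46834 = 7 - 46834 = -46827)
I(D) = (-162 + D)*(D + 97/D) (I(D) = (D + 97/D)*(-162 + D) = (-162 + D)*(D + 97/D))
(q + I(-36))*(49736 - 30473) = (-46827 + (97 + (-36)² - 15714/(-36) - 162*(-36)))*(49736 - 30473) = (-46827 + (97 + 1296 - 15714*(-1/36) + 5832))*19263 = (-46827 + (97 + 1296 + 873/2 + 5832))*19263 = (-46827 + 15323/2)*19263 = -78331/2*19263 = -1508890053/2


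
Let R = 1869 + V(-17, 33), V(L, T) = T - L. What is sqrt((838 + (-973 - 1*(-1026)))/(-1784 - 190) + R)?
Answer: sqrt(830662490)/658 ≈ 43.801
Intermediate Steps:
R = 1919 (R = 1869 + (33 - 1*(-17)) = 1869 + (33 + 17) = 1869 + 50 = 1919)
sqrt((838 + (-973 - 1*(-1026)))/(-1784 - 190) + R) = sqrt((838 + (-973 - 1*(-1026)))/(-1784 - 190) + 1919) = sqrt((838 + (-973 + 1026))/(-1974) + 1919) = sqrt((838 + 53)*(-1/1974) + 1919) = sqrt(891*(-1/1974) + 1919) = sqrt(-297/658 + 1919) = sqrt(1262405/658) = sqrt(830662490)/658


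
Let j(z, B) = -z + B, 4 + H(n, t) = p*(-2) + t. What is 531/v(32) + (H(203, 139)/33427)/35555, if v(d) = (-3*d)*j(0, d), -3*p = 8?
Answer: -631091467931/3651062737920 ≈ -0.17285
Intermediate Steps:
p = -8/3 (p = -⅓*8 = -8/3 ≈ -2.6667)
H(n, t) = 4/3 + t (H(n, t) = -4 + (-8/3*(-2) + t) = -4 + (16/3 + t) = 4/3 + t)
j(z, B) = B - z
v(d) = -3*d² (v(d) = (-3*d)*(d - 1*0) = (-3*d)*(d + 0) = (-3*d)*d = -3*d²)
531/v(32) + (H(203, 139)/33427)/35555 = 531/((-3*32²)) + ((4/3 + 139)/33427)/35555 = 531/((-3*1024)) + ((421/3)*(1/33427))*(1/35555) = 531/(-3072) + (421/100281)*(1/35555) = 531*(-1/3072) + 421/3565490955 = -177/1024 + 421/3565490955 = -631091467931/3651062737920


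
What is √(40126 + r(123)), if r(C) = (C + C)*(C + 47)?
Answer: √81946 ≈ 286.26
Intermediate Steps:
r(C) = 2*C*(47 + C) (r(C) = (2*C)*(47 + C) = 2*C*(47 + C))
√(40126 + r(123)) = √(40126 + 2*123*(47 + 123)) = √(40126 + 2*123*170) = √(40126 + 41820) = √81946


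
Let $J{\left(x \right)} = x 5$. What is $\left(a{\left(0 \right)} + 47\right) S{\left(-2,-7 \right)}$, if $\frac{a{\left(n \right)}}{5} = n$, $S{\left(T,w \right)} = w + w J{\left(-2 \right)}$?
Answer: $2961$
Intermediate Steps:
$J{\left(x \right)} = 5 x$
$S{\left(T,w \right)} = - 9 w$ ($S{\left(T,w \right)} = w + w 5 \left(-2\right) = w + w \left(-10\right) = w - 10 w = - 9 w$)
$a{\left(n \right)} = 5 n$
$\left(a{\left(0 \right)} + 47\right) S{\left(-2,-7 \right)} = \left(5 \cdot 0 + 47\right) \left(\left(-9\right) \left(-7\right)\right) = \left(0 + 47\right) 63 = 47 \cdot 63 = 2961$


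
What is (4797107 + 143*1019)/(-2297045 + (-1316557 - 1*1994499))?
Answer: -1647608/1869367 ≈ -0.88137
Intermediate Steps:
(4797107 + 143*1019)/(-2297045 + (-1316557 - 1*1994499)) = (4797107 + 145717)/(-2297045 + (-1316557 - 1994499)) = 4942824/(-2297045 - 3311056) = 4942824/(-5608101) = 4942824*(-1/5608101) = -1647608/1869367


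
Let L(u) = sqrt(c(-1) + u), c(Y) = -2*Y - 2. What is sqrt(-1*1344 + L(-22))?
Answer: sqrt(-1344 + I*sqrt(22)) ≈ 0.06397 + 36.661*I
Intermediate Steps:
c(Y) = -2 - 2*Y
L(u) = sqrt(u) (L(u) = sqrt((-2 - 2*(-1)) + u) = sqrt((-2 + 2) + u) = sqrt(0 + u) = sqrt(u))
sqrt(-1*1344 + L(-22)) = sqrt(-1*1344 + sqrt(-22)) = sqrt(-1344 + I*sqrt(22))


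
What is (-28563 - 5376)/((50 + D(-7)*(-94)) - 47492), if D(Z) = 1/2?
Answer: 33939/47489 ≈ 0.71467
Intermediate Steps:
D(Z) = 1/2
(-28563 - 5376)/((50 + D(-7)*(-94)) - 47492) = (-28563 - 5376)/((50 + (1/2)*(-94)) - 47492) = -33939/((50 - 47) - 47492) = -33939/(3 - 47492) = -33939/(-47489) = -33939*(-1/47489) = 33939/47489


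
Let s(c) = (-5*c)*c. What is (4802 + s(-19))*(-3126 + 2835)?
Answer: -872127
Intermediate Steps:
s(c) = -5*c**2
(4802 + s(-19))*(-3126 + 2835) = (4802 - 5*(-19)**2)*(-3126 + 2835) = (4802 - 5*361)*(-291) = (4802 - 1805)*(-291) = 2997*(-291) = -872127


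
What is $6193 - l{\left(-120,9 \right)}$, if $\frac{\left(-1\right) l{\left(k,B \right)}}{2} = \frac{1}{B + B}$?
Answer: $\frac{55738}{9} \approx 6193.1$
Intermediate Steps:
$l{\left(k,B \right)} = - \frac{1}{B}$ ($l{\left(k,B \right)} = - \frac{2}{B + B} = - \frac{2}{2 B} = - 2 \frac{1}{2 B} = - \frac{1}{B}$)
$6193 - l{\left(-120,9 \right)} = 6193 - - \frac{1}{9} = 6193 + \frac{1}{9} = \frac{55738}{9}$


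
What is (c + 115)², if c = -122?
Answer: 49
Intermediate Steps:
(c + 115)² = (-122 + 115)² = (-7)² = 49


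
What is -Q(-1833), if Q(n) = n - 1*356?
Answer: 2189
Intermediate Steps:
Q(n) = -356 + n (Q(n) = n - 356 = -356 + n)
-Q(-1833) = -(-356 - 1833) = -1*(-2189) = 2189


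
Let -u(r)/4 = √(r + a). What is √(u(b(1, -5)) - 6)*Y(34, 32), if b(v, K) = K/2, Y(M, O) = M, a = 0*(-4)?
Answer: 34*√(-6 - 2*I*√10) ≈ 39.634 - 92.233*I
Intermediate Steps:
a = 0
b(v, K) = K/2 (b(v, K) = K*(½) = K/2)
u(r) = -4*√r (u(r) = -4*√(r + 0) = -4*√r)
√(u(b(1, -5)) - 6)*Y(34, 32) = √(-4*I*√10/2 - 6)*34 = √(-2*I*√10 - 6)*34 = √(-6 - 2*I*√10)*34 = 34*√(-6 - 2*I*√10)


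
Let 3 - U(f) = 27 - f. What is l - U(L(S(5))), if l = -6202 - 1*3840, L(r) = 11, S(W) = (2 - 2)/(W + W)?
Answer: -10029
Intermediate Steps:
S(W) = 0 (S(W) = 0/((2*W)) = 0*(1/(2*W)) = 0)
l = -10042 (l = -6202 - 3840 = -10042)
U(f) = -24 + f (U(f) = 3 - (27 - f) = 3 + (-27 + f) = -24 + f)
l - U(L(S(5))) = -10042 - (-24 + 11) = -10042 - 1*(-13) = -10042 + 13 = -10029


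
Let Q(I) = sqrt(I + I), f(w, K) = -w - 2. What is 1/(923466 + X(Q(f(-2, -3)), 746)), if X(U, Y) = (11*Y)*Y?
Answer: 1/7045142 ≈ 1.4194e-7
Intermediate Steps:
f(w, K) = -2 - w
Q(I) = sqrt(2)*sqrt(I) (Q(I) = sqrt(2*I) = sqrt(2)*sqrt(I))
X(U, Y) = 11*Y**2
1/(923466 + X(Q(f(-2, -3)), 746)) = 1/(923466 + 11*746**2) = 1/(923466 + 11*556516) = 1/(923466 + 6121676) = 1/7045142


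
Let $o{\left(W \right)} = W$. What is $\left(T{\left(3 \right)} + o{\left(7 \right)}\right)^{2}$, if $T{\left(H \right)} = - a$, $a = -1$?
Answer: $64$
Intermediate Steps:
$T{\left(H \right)} = 1$ ($T{\left(H \right)} = \left(-1\right) \left(-1\right) = 1$)
$\left(T{\left(3 \right)} + o{\left(7 \right)}\right)^{2} = \left(1 + 7\right)^{2} = 8^{2} = 64$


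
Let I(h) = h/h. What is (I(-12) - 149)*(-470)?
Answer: 69560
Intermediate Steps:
I(h) = 1
(I(-12) - 149)*(-470) = (1 - 149)*(-470) = -148*(-470) = 69560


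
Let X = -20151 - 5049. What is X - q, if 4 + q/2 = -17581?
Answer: 9970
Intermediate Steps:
q = -35170 (q = -8 + 2*(-17581) = -8 - 35162 = -35170)
X = -25200
X - q = -25200 - 1*(-35170) = -25200 + 35170 = 9970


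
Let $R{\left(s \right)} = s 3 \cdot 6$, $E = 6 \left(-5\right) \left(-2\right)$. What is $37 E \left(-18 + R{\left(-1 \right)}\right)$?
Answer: $-79920$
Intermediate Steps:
$E = 60$ ($E = \left(-30\right) \left(-2\right) = 60$)
$R{\left(s \right)} = 18 s$ ($R{\left(s \right)} = 3 s 6 = 18 s$)
$37 E \left(-18 + R{\left(-1 \right)}\right) = 37 \cdot 60 \left(-18 + 18 \left(-1\right)\right) = 2220 \left(-18 - 18\right) = 2220 \left(-36\right) = -79920$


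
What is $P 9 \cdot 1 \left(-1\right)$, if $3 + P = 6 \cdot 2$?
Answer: $-81$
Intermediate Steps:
$P = 9$ ($P = -3 + 6 \cdot 2 = -3 + 12 = 9$)
$P 9 \cdot 1 \left(-1\right) = 9 \cdot 9 \cdot 1 \left(-1\right) = 9 \cdot 9 \left(-1\right) = 9 \left(-9\right) = -81$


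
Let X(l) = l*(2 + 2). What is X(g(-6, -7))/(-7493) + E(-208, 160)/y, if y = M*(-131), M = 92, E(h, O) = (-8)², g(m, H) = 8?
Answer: -216304/22576409 ≈ -0.0095810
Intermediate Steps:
E(h, O) = 64
X(l) = 4*l (X(l) = l*4 = 4*l)
y = -12052 (y = 92*(-131) = -12052)
X(g(-6, -7))/(-7493) + E(-208, 160)/y = (4*8)/(-7493) + 64/(-12052) = 32*(-1/7493) + 64*(-1/12052) = -32/7493 - 16/3013 = -216304/22576409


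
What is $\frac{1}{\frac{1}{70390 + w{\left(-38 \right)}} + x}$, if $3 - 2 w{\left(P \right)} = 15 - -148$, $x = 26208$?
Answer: $\frac{70310}{1842684481} \approx 3.8156 \cdot 10^{-5}$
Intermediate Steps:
$w{\left(P \right)} = -80$ ($w{\left(P \right)} = \frac{3}{2} - \frac{15 - -148}{2} = \frac{3}{2} - \frac{15 + 148}{2} = \frac{3}{2} - \frac{163}{2} = -80$)
$\frac{1}{\frac{1}{70390 + w{\left(-38 \right)}} + x} = \frac{1}{\frac{1}{70390 - 80} + 26208} = \frac{1}{\frac{1}{70310} + 26208} = \frac{1}{\frac{1842684481}{70310}} = \frac{70310}{1842684481}$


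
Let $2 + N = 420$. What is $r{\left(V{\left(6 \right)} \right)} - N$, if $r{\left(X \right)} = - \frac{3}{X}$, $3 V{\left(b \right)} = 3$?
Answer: $-421$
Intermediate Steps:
$N = 418$ ($N = -2 + 420 = 418$)
$V{\left(b \right)} = 1$ ($V{\left(b \right)} = \frac{1}{3} \cdot 3 = 1$)
$r{\left(V{\left(6 \right)} \right)} - N = - \frac{3}{1} - 418 = \left(-3\right) 1 - 418 = -3 - 418 = -421$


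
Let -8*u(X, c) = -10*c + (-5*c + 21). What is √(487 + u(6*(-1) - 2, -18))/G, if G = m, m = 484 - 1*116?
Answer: √7210/1472 ≈ 0.057685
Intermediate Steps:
m = 368 (m = 484 - 116 = 368)
u(X, c) = -21/8 + 15*c/8 (u(X, c) = -(-10*c + (-5*c + 21))/8 = -(-10*c + (21 - 5*c))/8 = -(21 - 15*c)/8 = -21/8 + 15*c/8)
G = 368
√(487 + u(6*(-1) - 2, -18))/G = √(487 + (-21/8 + (15/8)*(-18)))/368 = √(487 + (-21/8 - 135/4))*(1/368) = √(487 - 291/8)*(1/368) = √(3605/8)*(1/368) = (√7210/4)*(1/368) = √7210/1472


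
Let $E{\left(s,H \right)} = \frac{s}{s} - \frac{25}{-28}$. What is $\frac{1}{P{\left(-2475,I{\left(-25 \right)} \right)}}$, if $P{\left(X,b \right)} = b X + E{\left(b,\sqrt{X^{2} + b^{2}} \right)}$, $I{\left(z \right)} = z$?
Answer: $\frac{28}{1732553} \approx 1.6161 \cdot 10^{-5}$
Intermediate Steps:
$E{\left(s,H \right)} = \frac{53}{28}$ ($E{\left(s,H \right)} = 1 - - \frac{25}{28} = 1 + \frac{25}{28} = \frac{53}{28}$)
$P{\left(X,b \right)} = \frac{53}{28} + X b$ ($P{\left(X,b \right)} = b X + \frac{53}{28} = X b + \frac{53}{28} = \frac{53}{28} + X b$)
$\frac{1}{P{\left(-2475,I{\left(-25 \right)} \right)}} = \frac{1}{\frac{53}{28} - -61875} = \frac{1}{\frac{53}{28} + 61875} = \frac{1}{\frac{1732553}{28}} = \frac{28}{1732553}$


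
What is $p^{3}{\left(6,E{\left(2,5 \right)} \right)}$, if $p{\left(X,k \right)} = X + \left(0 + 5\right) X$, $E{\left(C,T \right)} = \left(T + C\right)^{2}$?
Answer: $46656$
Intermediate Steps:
$E{\left(C,T \right)} = \left(C + T\right)^{2}$
$p{\left(X,k \right)} = 6 X$ ($p{\left(X,k \right)} = X + 5 X = 6 X$)
$p^{3}{\left(6,E{\left(2,5 \right)} \right)} = \left(6 \cdot 6\right)^{3} = 36^{3} = 46656$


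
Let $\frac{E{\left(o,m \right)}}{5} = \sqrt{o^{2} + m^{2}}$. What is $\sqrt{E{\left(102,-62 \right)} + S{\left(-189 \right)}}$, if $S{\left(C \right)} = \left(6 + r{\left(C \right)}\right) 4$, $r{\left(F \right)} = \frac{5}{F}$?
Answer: $\frac{\sqrt{94836 + 39690 \sqrt{3562}}}{63} \approx 24.914$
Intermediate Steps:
$S{\left(C \right)} = 24 + \frac{20}{C}$ ($S{\left(C \right)} = \left(6 + \frac{5}{C}\right) 4 = 24 + \frac{20}{C}$)
$E{\left(o,m \right)} = 5 \sqrt{m^{2} + o^{2}}$ ($E{\left(o,m \right)} = 5 \sqrt{o^{2} + m^{2}} = 5 \sqrt{m^{2} + o^{2}}$)
$\sqrt{E{\left(102,-62 \right)} + S{\left(-189 \right)}} = \sqrt{5 \sqrt{\left(-62\right)^{2} + 102^{2}} + \left(24 + \frac{20}{-189}\right)} = \sqrt{5 \sqrt{3844 + 10404} + \left(24 + 20 \left(- \frac{1}{189}\right)\right)} = \sqrt{5 \sqrt{14248} + \left(24 - \frac{20}{189}\right)} = \sqrt{5 \cdot 2 \sqrt{3562} + \frac{4516}{189}} = \sqrt{10 \sqrt{3562} + \frac{4516}{189}} = \sqrt{\frac{4516}{189} + 10 \sqrt{3562}}$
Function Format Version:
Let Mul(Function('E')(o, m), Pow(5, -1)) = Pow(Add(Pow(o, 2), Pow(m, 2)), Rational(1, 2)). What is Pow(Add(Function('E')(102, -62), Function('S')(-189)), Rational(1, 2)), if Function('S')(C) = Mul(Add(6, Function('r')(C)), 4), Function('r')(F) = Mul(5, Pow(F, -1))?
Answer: Mul(Rational(1, 63), Pow(Add(94836, Mul(39690, Pow(3562, Rational(1, 2)))), Rational(1, 2))) ≈ 24.914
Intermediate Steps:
Function('S')(C) = Add(24, Mul(20, Pow(C, -1))) (Function('S')(C) = Mul(Add(6, Mul(5, Pow(C, -1))), 4) = Add(24, Mul(20, Pow(C, -1))))
Function('E')(o, m) = Mul(5, Pow(Add(Pow(m, 2), Pow(o, 2)), Rational(1, 2))) (Function('E')(o, m) = Mul(5, Pow(Add(Pow(o, 2), Pow(m, 2)), Rational(1, 2))) = Mul(5, Pow(Add(Pow(m, 2), Pow(o, 2)), Rational(1, 2))))
Pow(Add(Function('E')(102, -62), Function('S')(-189)), Rational(1, 2)) = Pow(Add(Mul(5, Pow(Add(Pow(-62, 2), Pow(102, 2)), Rational(1, 2))), Add(24, Mul(20, Pow(-189, -1)))), Rational(1, 2)) = Pow(Add(Mul(5, Pow(Add(3844, 10404), Rational(1, 2))), Add(24, Mul(20, Rational(-1, 189)))), Rational(1, 2)) = Pow(Add(Mul(5, Pow(14248, Rational(1, 2))), Add(24, Rational(-20, 189))), Rational(1, 2)) = Pow(Add(Mul(5, Mul(2, Pow(3562, Rational(1, 2)))), Rational(4516, 189)), Rational(1, 2)) = Pow(Add(Mul(10, Pow(3562, Rational(1, 2))), Rational(4516, 189)), Rational(1, 2)) = Pow(Add(Rational(4516, 189), Mul(10, Pow(3562, Rational(1, 2)))), Rational(1, 2))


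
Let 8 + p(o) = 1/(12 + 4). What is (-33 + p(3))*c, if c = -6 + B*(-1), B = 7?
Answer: 8515/16 ≈ 532.19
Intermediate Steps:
p(o) = -127/16 (p(o) = -8 + 1/(12 + 4) = -8 + 1/16 = -127/16)
c = -13 (c = -6 + 7*(-1) = -6 - 7 = -13)
(-33 + p(3))*c = (-33 - 127/16)*(-13) = -655/16*(-13) = 8515/16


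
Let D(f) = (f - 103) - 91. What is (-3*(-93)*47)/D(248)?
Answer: 1457/6 ≈ 242.83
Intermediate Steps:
D(f) = -194 + f (D(f) = (-103 + f) - 91 = -194 + f)
(-3*(-93)*47)/D(248) = (-3*(-93)*47)/(-194 + 248) = (279*47)/54 = 13113*(1/54) = 1457/6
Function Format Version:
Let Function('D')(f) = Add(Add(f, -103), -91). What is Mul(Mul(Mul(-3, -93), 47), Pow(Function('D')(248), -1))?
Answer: Rational(1457, 6) ≈ 242.83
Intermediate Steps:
Function('D')(f) = Add(-194, f) (Function('D')(f) = Add(Add(-103, f), -91) = Add(-194, f))
Mul(Mul(Mul(-3, -93), 47), Pow(Function('D')(248), -1)) = Mul(Mul(Mul(-3, -93), 47), Pow(Add(-194, 248), -1)) = Mul(Mul(279, 47), Pow(54, -1)) = Mul(13113, Rational(1, 54)) = Rational(1457, 6)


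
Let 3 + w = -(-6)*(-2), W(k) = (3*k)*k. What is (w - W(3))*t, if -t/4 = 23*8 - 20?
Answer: 27552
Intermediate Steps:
W(k) = 3*k²
t = -656 (t = -4*(23*8 - 20) = -4*(184 - 20) = -4*164 = -656)
w = -15 (w = -3 - (-6)*(-2) = -3 - 3*4 = -3 - 12 = -15)
(w - W(3))*t = (-15 - 3*3²)*(-656) = (-15 - 3*9)*(-656) = (-15 - 1*27)*(-656) = (-15 - 27)*(-656) = -42*(-656) = 27552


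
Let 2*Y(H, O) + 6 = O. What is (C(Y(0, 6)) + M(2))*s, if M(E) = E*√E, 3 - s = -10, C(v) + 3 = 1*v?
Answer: -39 + 26*√2 ≈ -2.2304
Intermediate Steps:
Y(H, O) = -3 + O/2
C(v) = -3 + v (C(v) = -3 + 1*v = -3 + v)
s = 13 (s = 3 - 1*(-10) = 3 + 10 = 13)
M(E) = E^(3/2)
(C(Y(0, 6)) + M(2))*s = ((-3 + (-3 + (½)*6)) + 2^(3/2))*13 = ((-3 + (-3 + 3)) + 2*√2)*13 = ((-3 + 0) + 2*√2)*13 = (-3 + 2*√2)*13 = -39 + 26*√2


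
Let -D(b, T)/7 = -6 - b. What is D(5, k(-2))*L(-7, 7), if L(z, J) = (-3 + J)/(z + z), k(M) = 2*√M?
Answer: -22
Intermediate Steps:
D(b, T) = 42 + 7*b (D(b, T) = -7*(-6 - b) = 42 + 7*b)
L(z, J) = (-3 + J)/(2*z) (L(z, J) = (-3 + J)/((2*z)) = (-3 + J)*(1/(2*z)) = (-3 + J)/(2*z))
D(5, k(-2))*L(-7, 7) = (42 + 7*5)*((½)*(-3 + 7)/(-7)) = (42 + 35)*((½)*(-⅐)*4) = 77*(-2/7) = -22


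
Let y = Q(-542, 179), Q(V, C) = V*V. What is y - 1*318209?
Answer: -24445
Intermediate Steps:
Q(V, C) = V**2
y = 293764 (y = (-542)**2 = 293764)
y - 1*318209 = 293764 - 1*318209 = 293764 - 318209 = -24445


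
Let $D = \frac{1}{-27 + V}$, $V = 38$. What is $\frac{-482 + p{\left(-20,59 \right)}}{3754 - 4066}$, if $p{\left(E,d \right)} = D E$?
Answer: $\frac{887}{572} \approx 1.5507$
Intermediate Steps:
$D = \frac{1}{11}$ ($D = \frac{1}{-27 + 38} = \frac{1}{11} \approx 0.090909$)
$p{\left(E,d \right)} = \frac{E}{11}$
$\frac{-482 + p{\left(-20,59 \right)}}{3754 - 4066} = \frac{-482 + \frac{1}{11} \left(-20\right)}{3754 - 4066} = \frac{-482 - \frac{20}{11}}{-312} = \left(- \frac{5322}{11}\right) \left(- \frac{1}{312}\right) = \frac{887}{572}$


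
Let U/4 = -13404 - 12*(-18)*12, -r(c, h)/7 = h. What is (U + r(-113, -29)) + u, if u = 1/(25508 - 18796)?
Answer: -288918039/6712 ≈ -43045.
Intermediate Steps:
r(c, h) = -7*h
u = 1/6712 ≈ 0.00014899
U = -43248 (U = 4*(-13404 - 12*(-18)*12) = 4*(-13404 - (-216)*12) = 4*(-13404 - 1*(-2592)) = 4*(-13404 + 2592) = 4*(-10812) = -43248)
(U + r(-113, -29)) + u = (-43248 - 7*(-29)) + 1/6712 = (-43248 + 203) + 1/6712 = -43045 + 1/6712 = -288918039/6712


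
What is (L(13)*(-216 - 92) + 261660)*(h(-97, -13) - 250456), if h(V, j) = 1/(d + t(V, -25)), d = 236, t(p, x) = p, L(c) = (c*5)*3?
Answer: -7018378012800/139 ≈ -5.0492e+10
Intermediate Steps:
L(c) = 15*c (L(c) = (5*c)*3 = 15*c)
h(V, j) = 1/(236 + V)
(L(13)*(-216 - 92) + 261660)*(h(-97, -13) - 250456) = ((15*13)*(-216 - 92) + 261660)*(1/(236 - 97) - 250456) = (195*(-308) + 261660)*(1/139 - 250456) = (-60060 + 261660)*(1/139 - 250456) = 201600*(-34813383/139) = -7018378012800/139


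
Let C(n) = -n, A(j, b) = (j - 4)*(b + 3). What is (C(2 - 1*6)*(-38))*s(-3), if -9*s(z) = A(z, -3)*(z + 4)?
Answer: 0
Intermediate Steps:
A(j, b) = (-4 + j)*(3 + b)
s(z) = 0 (s(z) = -(-12 - 4*(-3) + 3*z - 3*z)*(z + 4)/9 = -(-12 + 12 + 3*z - 3*z)*(4 + z)/9 = -0*(4 + z) = -1/9*0 = 0)
(C(2 - 1*6)*(-38))*s(-3) = (-(2 - 1*6)*(-38))*0 = (-(2 - 6)*(-38))*0 = (-1*(-4)*(-38))*0 = (4*(-38))*0 = -152*0 = 0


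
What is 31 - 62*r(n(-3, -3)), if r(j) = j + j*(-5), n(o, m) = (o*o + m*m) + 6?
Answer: 5983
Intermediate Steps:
n(o, m) = 6 + m**2 + o**2 (n(o, m) = (o**2 + m**2) + 6 = (m**2 + o**2) + 6 = 6 + m**2 + o**2)
r(j) = -4*j (r(j) = j - 5*j = -4*j)
31 - 62*r(n(-3, -3)) = 31 - (-248)*(6 + (-3)**2 + (-3)**2) = 31 - (-248)*(6 + 9 + 9) = 31 - (-248)*24 = 31 - 62*(-96) = 31 + 5952 = 5983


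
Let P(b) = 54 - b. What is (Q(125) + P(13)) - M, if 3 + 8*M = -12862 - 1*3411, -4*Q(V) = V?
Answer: 8177/4 ≈ 2044.3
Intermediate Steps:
Q(V) = -V/4
M = -4069/2 (M = -3/8 + (-12862 - 1*3411)/8 = -3/8 + (-12862 - 3411)/8 = -3/8 + (⅛)*(-16273) = -3/8 - 16273/8 = -4069/2 ≈ -2034.5)
(Q(125) + P(13)) - M = (-¼*125 + (54 - 1*13)) - 1*(-4069/2) = (-125/4 + (54 - 13)) + 4069/2 = (-125/4 + 41) + 4069/2 = 39/4 + 4069/2 = 8177/4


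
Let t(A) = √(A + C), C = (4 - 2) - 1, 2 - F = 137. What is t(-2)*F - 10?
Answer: -10 - 135*I ≈ -10.0 - 135.0*I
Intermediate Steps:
F = -135 (F = 2 - 1*137 = 2 - 137 = -135)
C = 1 (C = 2 - 1 = 1)
t(A) = √(1 + A) (t(A) = √(A + 1) = √(1 + A))
t(-2)*F - 10 = √(1 - 2)*(-135) - 10 = √(-1)*(-135) - 10 = I*(-135) - 10 = -135*I - 10 = -10 - 135*I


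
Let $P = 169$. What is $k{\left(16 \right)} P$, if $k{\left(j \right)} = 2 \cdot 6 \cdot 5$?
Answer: $10140$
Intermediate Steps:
$k{\left(j \right)} = 60$ ($k{\left(j \right)} = 12 \cdot 5 = 60$)
$k{\left(16 \right)} P = 60 \cdot 169 = 10140$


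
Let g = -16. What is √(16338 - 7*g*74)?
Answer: √24626 ≈ 156.93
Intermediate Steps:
√(16338 - 7*g*74) = √(16338 - 7*(-16)*74) = √(16338 + 112*74) = √(16338 + 8288) = √24626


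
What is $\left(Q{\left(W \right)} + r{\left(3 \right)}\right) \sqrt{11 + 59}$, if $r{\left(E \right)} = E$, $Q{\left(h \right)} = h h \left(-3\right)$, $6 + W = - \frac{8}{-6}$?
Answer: $- \frac{187 \sqrt{70}}{3} \approx -521.52$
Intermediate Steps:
$W = - \frac{14}{3}$ ($W = -6 - \frac{8}{-6} = -6 - - \frac{4}{3} = -6 + \frac{4}{3} = - \frac{14}{3} \approx -4.6667$)
$Q{\left(h \right)} = - 3 h^{2}$ ($Q{\left(h \right)} = h^{2} \left(-3\right) = - 3 h^{2}$)
$\left(Q{\left(W \right)} + r{\left(3 \right)}\right) \sqrt{11 + 59} = \left(- 3 \left(- \frac{14}{3}\right)^{2} + 3\right) \sqrt{11 + 59} = \left(\left(-3\right) \frac{196}{9} + 3\right) \sqrt{70} = \left(- \frac{196}{3} + 3\right) \sqrt{70} = - \frac{187 \sqrt{70}}{3}$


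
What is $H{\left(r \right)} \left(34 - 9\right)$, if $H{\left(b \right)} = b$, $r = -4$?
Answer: $-100$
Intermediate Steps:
$H{\left(r \right)} \left(34 - 9\right) = - 4 \left(34 - 9\right) = \left(-4\right) 25 = -100$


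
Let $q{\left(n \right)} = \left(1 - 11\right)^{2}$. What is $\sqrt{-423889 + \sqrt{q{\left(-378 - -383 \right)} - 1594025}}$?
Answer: $\sqrt{-423889 + 5 i \sqrt{63757}} \approx 0.97 + 651.07 i$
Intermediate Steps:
$q{\left(n \right)} = 100$ ($q{\left(n \right)} = \left(-10\right)^{2} = 100$)
$\sqrt{-423889 + \sqrt{q{\left(-378 - -383 \right)} - 1594025}} = \sqrt{-423889 + \sqrt{100 - 1594025}} = \sqrt{-423889 + \sqrt{-1593925}} = \sqrt{-423889 + 5 i \sqrt{63757}}$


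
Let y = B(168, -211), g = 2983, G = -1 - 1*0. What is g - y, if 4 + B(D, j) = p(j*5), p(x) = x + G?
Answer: 4043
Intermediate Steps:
G = -1 (G = -1 + 0 = -1)
p(x) = -1 + x (p(x) = x - 1 = -1 + x)
B(D, j) = -5 + 5*j (B(D, j) = -4 + (-1 + j*5) = -4 + (-1 + 5*j) = -5 + 5*j)
y = -1060 (y = -5 + 5*(-211) = -5 - 1055 = -1060)
g - y = 2983 - 1*(-1060) = 2983 + 1060 = 4043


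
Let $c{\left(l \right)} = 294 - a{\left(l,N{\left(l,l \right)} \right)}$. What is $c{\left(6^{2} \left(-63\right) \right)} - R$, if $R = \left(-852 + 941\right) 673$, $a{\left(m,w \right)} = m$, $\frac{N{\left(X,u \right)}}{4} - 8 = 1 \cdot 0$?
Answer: $-57335$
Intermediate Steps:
$N{\left(X,u \right)} = 32$ ($N{\left(X,u \right)} = 32 + 4 \cdot 1 \cdot 0 = 32 + 4 \cdot 0 = 32 + 0 = 32$)
$R = 59897$ ($R = 89 \cdot 673 = 59897$)
$c{\left(l \right)} = 294 - l$
$c{\left(6^{2} \left(-63\right) \right)} - R = \left(294 - 6^{2} \left(-63\right)\right) - 59897 = \left(294 - 36 \left(-63\right)\right) - 59897 = \left(294 - -2268\right) - 59897 = \left(294 + 2268\right) - 59897 = 2562 - 59897 = -57335$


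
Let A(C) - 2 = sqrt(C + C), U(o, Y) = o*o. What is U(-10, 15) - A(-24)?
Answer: 98 - 4*I*sqrt(3) ≈ 98.0 - 6.9282*I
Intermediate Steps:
U(o, Y) = o**2
A(C) = 2 + sqrt(2)*sqrt(C) (A(C) = 2 + sqrt(C + C) = 2 + sqrt(2*C) = 2 + sqrt(2)*sqrt(C))
U(-10, 15) - A(-24) = (-10)**2 - (2 + sqrt(2)*sqrt(-24)) = 100 - (2 + sqrt(2)*(2*I*sqrt(6))) = 100 - (2 + 4*I*sqrt(3)) = 100 + (-2 - 4*I*sqrt(3)) = 98 - 4*I*sqrt(3)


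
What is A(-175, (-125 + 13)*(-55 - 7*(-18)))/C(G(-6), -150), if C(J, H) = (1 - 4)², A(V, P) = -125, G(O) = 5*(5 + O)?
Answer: -125/9 ≈ -13.889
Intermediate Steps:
G(O) = 25 + 5*O
C(J, H) = 9 (C(J, H) = (-3)² = 9)
A(-175, (-125 + 13)*(-55 - 7*(-18)))/C(G(-6), -150) = -125/9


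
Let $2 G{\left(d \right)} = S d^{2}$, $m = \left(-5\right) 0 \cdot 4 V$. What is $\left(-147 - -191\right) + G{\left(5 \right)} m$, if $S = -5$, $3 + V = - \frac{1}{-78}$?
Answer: $44$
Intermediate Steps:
$V = - \frac{233}{78}$ ($V = -3 - \frac{1}{-78} = -3 - - \frac{1}{78} = -3 + \frac{1}{78} = - \frac{233}{78} \approx -2.9872$)
$m = 0$ ($m = \left(-5\right) 0 \cdot 4 \left(- \frac{233}{78}\right) = 0 \cdot 4 \left(- \frac{233}{78}\right) = 0 \left(- \frac{233}{78}\right) = 0$)
$G{\left(d \right)} = - \frac{5 d^{2}}{2}$ ($G{\left(d \right)} = \frac{\left(-5\right) d^{2}}{2} = - \frac{5 d^{2}}{2}$)
$\left(-147 - -191\right) + G{\left(5 \right)} m = \left(-147 - -191\right) + - \frac{5 \cdot 5^{2}}{2} \cdot 0 = \left(-147 + 191\right) + \left(- \frac{5}{2}\right) 25 \cdot 0 = 44 - 0 = 44 + 0 = 44$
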